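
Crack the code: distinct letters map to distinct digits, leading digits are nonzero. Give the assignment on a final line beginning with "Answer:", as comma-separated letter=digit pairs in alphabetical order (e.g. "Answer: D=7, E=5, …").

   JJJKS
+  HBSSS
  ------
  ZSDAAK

Step 1. [col 1: S + S ≡ K (mod 10)] K=8 is one option consistent with column 1 (S + S ≡ K (mod 10), carry-in 0) — take it ⇒ K=8.
Step 2. [col 1: S + S ≡ K (mod 10)] several values work for S in column 1 (S + S ≡ K (mod 10), carry-in 0); try S=4, so S=4.
Step 3. [Z] adding two 5-digit numbers gives at most 5+1 digits, and here it does — Z is that final carry and must be 1, so Z=1.
Step 4. [col 2: K + S ≡ A (mod 10)] in column 2 we have K+S≡A with carry-in 0; given K=8, S=4 and digits 1,4,8 already taken and all letters distinct, that pins A to 2. So A=2.
Step 5. [col 3: J + S ≡ A (mod 10)] in column 3 we have J+S≡A with carry-in 1; given S=4, A=2 and digits 1,2,4,8 already taken and all letters distinct, that pins J to 7 ⇒ J=7.
Step 6. [col 4: J + B ≡ D (mod 10)] column 4 reads J+B+carry(1)=D with J=7; with digits 1,2,4,7,8 already taken and all letters distinct, the only value for D is 3. So D=3.
Step 7. [col 4: J + B ≡ D (mod 10)] column 4: given J=7, D=3, carry-in 1, and digits 1,2,3,4,7,8 already taken and all letters distinct, J+B≡D (mod 10) forces B=5 ⇒ B=5.
Step 8. [col 5: J + H ≡ S (mod 10)] from column 5 (J=7, S=4, carry-in 1, digits 1,2,3,4,5,7,8 already taken and all letters distinct): H must equal 6. So H=6.

Answer: A=2, B=5, D=3, H=6, J=7, K=8, S=4, Z=1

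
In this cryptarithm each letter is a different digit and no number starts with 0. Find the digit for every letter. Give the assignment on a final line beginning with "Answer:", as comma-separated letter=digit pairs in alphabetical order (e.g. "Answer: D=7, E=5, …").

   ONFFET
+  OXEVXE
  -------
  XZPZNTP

Step 1. [col 1: T + E ≡ P (mod 10)] column 1 (T + E ≡ P (mod 10), carry-in 0) doesn't pin E yet; pick E=6 and continue ⇒ E=6.
Step 2. [col 1: T + E ≡ P (mod 10)] T=8 is one option consistent with column 1 (T + E ≡ P (mod 10), carry-in 0) — take it. So T=8.
Step 3. [X] the sum has 7 digits but both addends have 6; that extra leading digit X is the final carry, namely 1, so X=1.
Step 4. [col 1: T + E ≡ P (mod 10)] in column 1 we have T+E≡P with carry-in 0; given T=8, E=6 and digits 1,6,8 already taken and all letters distinct, that pins P to 4 ⇒ P=4.
Step 5. [col 3: F + V ≡ N (mod 10)] F=3 is one option consistent with column 3 (F + V ≡ N (mod 10), carry-in 0) — take it. So F=3.
Step 6. [col 3: F + V ≡ N (mod 10)] N=2 is one option consistent with column 3 (F + V ≡ N (mod 10), carry-in 0) — take it, so N=2.
Step 7. [col 3: F + V ≡ N (mod 10)] in column 3 we have F+V≡N with carry-in 0; given F=3, N=2 and digits 1,2,3,4,6,8 already taken and all letters distinct, that pins V to 9. So V=9.
Step 8. [col 4: F + E ≡ Z (mod 10)] column 4: given F=3, E=6, carry-in 1, and digits 1,2,3,4,6,8,9 already taken and all letters distinct, F+E≡Z (mod 10) forces Z=0. So Z=0.
Step 9. [col 6: O + O ≡ Z (mod 10)] from column 6 (Z=0, carry-in 0, digits 0,1,2,3,4,6,8,9 already taken and all letters distinct): O must equal 5 ⇒ O=5.

Answer: E=6, F=3, N=2, O=5, P=4, T=8, V=9, X=1, Z=0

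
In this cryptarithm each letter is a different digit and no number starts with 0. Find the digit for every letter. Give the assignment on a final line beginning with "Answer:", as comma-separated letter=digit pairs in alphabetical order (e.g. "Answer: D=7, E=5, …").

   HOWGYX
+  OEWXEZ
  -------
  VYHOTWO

Step 1. [col 1: X + Z ≡ O (mod 10)] no forcing yet in column 1 (carry-in 0); X=3 is free and consistent — try it. So X=3.
Step 2. [col 1: X + Z ≡ O (mod 10)] Z=9 is one option consistent with column 1 (X + Z ≡ O (mod 10), carry-in 0) — take it. So Z=9.
Step 3. [col 1: X + Z ≡ O (mod 10)] from column 1 (X=3, Z=9, carry-in 0, digits 3,9 already taken and all letters distinct): O must equal 2. So O=2.
Step 4. [col 2: Y + E ≡ W (mod 10)] column 2 (Y + E ≡ W (mod 10), carry-in 1) doesn't pin Y yet; pick Y=0 and continue. So Y=0.
Step 5. [col 2: Y + E ≡ W (mod 10)] no forcing yet in column 2 (carry-in 1); W=6 is free and consistent — try it. So W=6.
Step 6. [V] the sum has 7 digits but both addends have 6; that extra leading digit V is the final carry, namely 1. So V=1.
Step 7. [col 2: Y + E ≡ W (mod 10)] column 2 reads Y+E+carry(1)=W with Y=0, W=6; with digits 0,1,2,3,6,9 already taken and all letters distinct, the only value for E is 5, so E=5.
Step 8. [col 3: G + X ≡ T (mod 10)] from column 3 (X=3, carry-in 0, digits 0,1,2,3,5,6,9 already taken and all letters distinct): G must equal 4, so G=4.
Step 9. [col 3: G + X ≡ T (mod 10)] column 3: given G=4, X=3, carry-in 0, and digits 0,1,2,3,4,5,6,9 already taken and all letters distinct, G+X≡T (mod 10) forces T=7. So T=7.
Step 10. [col 5: O + E ≡ H (mod 10)] column 5: given O=2, E=5, carry-in 1, and digits 0,1,2,3,4,5,6,7,9 already taken and all letters distinct, O+E≡H (mod 10) forces H=8. So H=8.

Answer: E=5, G=4, H=8, O=2, T=7, V=1, W=6, X=3, Y=0, Z=9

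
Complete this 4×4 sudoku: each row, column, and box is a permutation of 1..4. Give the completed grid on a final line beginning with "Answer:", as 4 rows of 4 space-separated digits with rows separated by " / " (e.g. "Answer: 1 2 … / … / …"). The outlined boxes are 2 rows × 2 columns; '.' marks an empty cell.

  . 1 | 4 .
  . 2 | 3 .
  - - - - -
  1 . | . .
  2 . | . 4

Step 1. [r3c4∈{2,3}] col 4 places 3 nowhere but r3c4. So r3c4=3.
Step 2. [r4c2∈{3}] r4c2 has the single candidate 3 ⇒ r4c2=3.
Step 3. [r1c4∈{2}] r1c4 has the single candidate 2. So r1c4=2.
Step 4. [r3c3∈{2}] r3c3 is down to just 2. So r3c3=2.
Step 5. [r3c2∈{4}] r3c2 is down to just 4 ⇒ r3c2=4.
Step 6. [r2c4∈{1}] r2c4 is down to just 1, so r2c4=1.
Step 7. [r4c3∈{1}] r4c3 has the single candidate 1. So r4c3=1.
Step 8. [r1c1∈{3}] only 3 remains possible at r1c1 ⇒ r1c1=3.
Step 9. [r2c1∈{4}] only 4 remains possible at r2c1. So r2c1=4.

Answer: 3 1 4 2 / 4 2 3 1 / 1 4 2 3 / 2 3 1 4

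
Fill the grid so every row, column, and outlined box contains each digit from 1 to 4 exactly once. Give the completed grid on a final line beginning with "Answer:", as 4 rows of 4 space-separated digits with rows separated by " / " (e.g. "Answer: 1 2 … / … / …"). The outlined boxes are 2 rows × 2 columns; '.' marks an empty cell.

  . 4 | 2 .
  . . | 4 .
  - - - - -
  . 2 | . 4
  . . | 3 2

Step 1. [r2c2∈{1,3}] across col 2, 3 lands solely at r2c2. So r2c2=3.
Step 2. [r1c1∈{1}] r1c1 is down to just 1 ⇒ r1c1=1.
Step 3. [r2c4∈{1}] nothing but 1 survives at r2c4. So r2c4=1.
Step 4. [r3c3∈{1}] only 1 remains possible at r3c3. So r3c3=1.
Step 5. [r2c1∈{2}] only 2 remains possible at r2c1. So r2c1=2.
Step 6. [r4c2∈{1}] r4c2 has the single candidate 1. So r4c2=1.
Step 7. [r1c4∈{3}] r1c4 is down to just 3, so r1c4=3.
Step 8. [r3c1∈{3}] r3c1 is down to just 3. So r3c1=3.
Step 9. [r4c1∈{4}] only 4 remains possible at r4c1 ⇒ r4c1=4.

Answer: 1 4 2 3 / 2 3 4 1 / 3 2 1 4 / 4 1 3 2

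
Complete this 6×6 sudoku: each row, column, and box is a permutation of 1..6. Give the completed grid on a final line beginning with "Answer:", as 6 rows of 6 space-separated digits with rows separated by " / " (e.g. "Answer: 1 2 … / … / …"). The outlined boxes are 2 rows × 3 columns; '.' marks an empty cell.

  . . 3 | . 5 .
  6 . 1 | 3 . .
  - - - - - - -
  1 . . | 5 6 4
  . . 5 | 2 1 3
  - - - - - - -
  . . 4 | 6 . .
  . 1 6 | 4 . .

Step 1. [r2c6∈{2}] r2c6 is down to just 2. So r2c6=2.
Step 2. [r5c6∈{1,5}] r5c6 is the only open cell in row 5 admitting 1. So r5c6=1.
Step 3. [r4c1∈{4}] nothing but 4 survives at r4c1 ⇒ r4c1=4.
Step 4. [r1c1∈{2}] r1c1 is down to just 2 ⇒ r1c1=2.
Step 5. [r5c2∈{2,3,5}] across box 5, 2 lands solely at r5c2 ⇒ r5c2=2.
Step 6. [r5c5∈{3}] only 3 remains possible at r5c5, so r5c5=3.
Step 7. [r2c2∈{4,5}] across row 2, 5 lands solely at r2c2, so r2c2=5.
Step 8. [r5c1∈{5}] nothing but 5 survives at r5c1. So r5c1=5.
Step 9. [r2c5∈{4}] nothing but 4 survives at r2c5 ⇒ r2c5=4.
Step 10. [r3c3∈{2}] nothing but 2 survives at r3c3, so r3c3=2.
Step 11. [r1c6∈{6}] r1c6 has the single candidate 6. So r1c6=6.
Step 12. [r1c4∈{1}] r1c4 is down to just 1, so r1c4=1.
Step 13. [r6c6∈{5}] r6c6 is down to just 5. So r6c6=5.
Step 14. [r4c2∈{6}] r4c2's peers cover all but 6 ⇒ r4c2=6.
Step 15. [r3c2∈{3}] r3c2 has the single candidate 3 ⇒ r3c2=3.
Step 16. [r6c5∈{2}] r6c5 is down to just 2 ⇒ r6c5=2.
Step 17. [r6c1∈{3}] r6c1 is down to just 3 ⇒ r6c1=3.
Step 18. [r1c2∈{4}] r1c2 is down to just 4, so r1c2=4.

Answer: 2 4 3 1 5 6 / 6 5 1 3 4 2 / 1 3 2 5 6 4 / 4 6 5 2 1 3 / 5 2 4 6 3 1 / 3 1 6 4 2 5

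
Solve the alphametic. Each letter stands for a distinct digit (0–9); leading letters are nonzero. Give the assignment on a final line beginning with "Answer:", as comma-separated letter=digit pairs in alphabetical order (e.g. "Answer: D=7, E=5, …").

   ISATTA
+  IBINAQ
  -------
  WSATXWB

Step 1. [W] adding two 6-digit numbers gives at most 6+1 digits, and here it does — W is that final carry and must be 1, so W=1.
Step 2. [col 1: A + Q ≡ B (mod 10)] several values work for Q in column 1 (A + Q ≡ B (mod 10), carry-in 0); try Q=9, so Q=9.
Step 3. [col 1: A + Q ≡ B (mod 10)] column 1 (A + Q ≡ B (mod 10), carry-in 0) doesn't pin B yet; pick B=6 and continue, so B=6.
Step 4. [col 1: A + Q ≡ B (mod 10)] column 1 reads A+Q+carry(0)=B with Q=9, B=6; with digits 1,6,9 already taken and all letters distinct, the only value for A is 7. So A=7.
Step 5. [col 2: T + A ≡ W (mod 10)] column 2: given A=7, W=1, carry-in 1, and digits 1,6,7,9 already taken and all letters distinct, T+A≡W (mod 10) forces T=3 ⇒ T=3.
Step 6. [col 3: T + N ≡ X (mod 10)] no forcing yet in column 3 (carry-in 1); X=2 is free and consistent — try it. So X=2.
Step 7. [col 3: T + N ≡ X (mod 10)] column 3 reads T+N+carry(1)=X with T=3, X=2; with digits 1,2,3,6,7,9 already taken and all letters distinct, the only value for N is 8 ⇒ N=8.
Step 8. [col 4: A + I ≡ T (mod 10)] column 4 reads A+I+carry(1)=T with A=7, T=3; with digits 1,2,3,6,7,8,9 already taken and all letters distinct, the only value for I is 5. So I=5.
Step 9. [col 5: S + B ≡ A (mod 10)] column 5 reads S+B+carry(1)=A with B=6, A=7; with digits 1,2,3,5,6,7,8,9 already taken and all letters distinct, the only value for S is 0. So S=0.

Answer: A=7, B=6, I=5, N=8, Q=9, S=0, T=3, W=1, X=2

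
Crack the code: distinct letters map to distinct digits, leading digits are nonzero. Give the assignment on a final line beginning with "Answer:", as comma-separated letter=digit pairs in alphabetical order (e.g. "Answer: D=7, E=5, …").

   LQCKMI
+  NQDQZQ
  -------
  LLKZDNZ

Step 1. [col 1: I + Q ≡ Z (mod 10)] Q=8 is one option consistent with column 1 (I + Q ≡ Z (mod 10), carry-in 0) — take it ⇒ Q=8.
Step 2. [col 1: I + Q ≡ Z (mod 10)] column 1 (I + Q ≡ Z (mod 10), carry-in 0) doesn't pin Z yet; pick Z=5 and continue ⇒ Z=5.
Step 3. [L] adding two 6-digit numbers gives at most 6+1 digits, and here it does — L is that final carry and must be 1 ⇒ L=1.
Step 4. [col 1: I + Q ≡ Z (mod 10)] column 1: given Q=8, Z=5, carry-in 0, and digits 1,5,8 already taken and all letters distinct, I+Q≡Z (mod 10) forces I=7. So I=7.
Step 5. [col 2: M + Z ≡ N (mod 10)] no forcing yet in column 2 (carry-in 1); M=3 is free and consistent — try it, so M=3.
Step 6. [col 2: M + Z ≡ N (mod 10)] column 2 reads M+Z+carry(1)=N with M=3, Z=5; with digits 1,3,5,7,8 already taken and all letters distinct, the only value for N is 9. So N=9.
Step 7. [col 3: K + Q ≡ D (mod 10)] several values work for K in column 3 (K + Q ≡ D (mod 10), carry-in 0); try K=6 ⇒ K=6.
Step 8. [col 3: K + Q ≡ D (mod 10)] column 3: given K=6, Q=8, carry-in 0, and digits 1,3,5,6,7,8,9 already taken and all letters distinct, K+Q≡D (mod 10) forces D=4, so D=4.
Step 9. [col 4: C + D ≡ Z (mod 10)] in column 4 we have C+D≡Z with carry-in 1; given D=4, Z=5 and digits 1,3,4,5,6,7,8,9 already taken and all letters distinct, that pins C to 0. So C=0.

Answer: C=0, D=4, I=7, K=6, L=1, M=3, N=9, Q=8, Z=5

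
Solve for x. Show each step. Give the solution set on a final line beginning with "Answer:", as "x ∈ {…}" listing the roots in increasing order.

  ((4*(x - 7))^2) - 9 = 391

Step 1. [((4*(x - 7))^2) - 9 = 391] 9 comes off first (add 9). So sub: (4*(x - 7))^2 = 400.
Step 2. [(4*(x - 7))^2 = 400] LHS squared, RHS 400 ≥ 0: apply √ (±), so sqrt: 4*(x - 7) = 20 or -20.
Step 3. [4*(x - 7) = 20 or -20] LHS = 4·(…); ÷4 both sides, so div: x - 7 = 5 or -5.
Step 4. [x - 7 = 5 or -5] add 7: x sits inside (… - 7), so sub: x = 12 or 2.

Answer: x ∈ {2, 12}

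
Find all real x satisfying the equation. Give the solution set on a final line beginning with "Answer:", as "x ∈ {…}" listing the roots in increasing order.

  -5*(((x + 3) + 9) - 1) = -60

Step 1. [-5*(((x + 3) + 9) - 1) = -60] LHS = -5·(…); ÷-5 both sides ⇒ div: ((x + 3) + 9) - 1 = 12.
Step 2. [((x + 3) + 9) - 1 = 12] the outer -1 inverts by adding 1 ⇒ sub: (x + 3) + 9 = 13.
Step 3. [(x + 3) + 9 = 13] peel the +9: subtract 9 from each side ⇒ sub: x + 3 = 4.
Step 4. [x + 3 = 4] 3 comes off first (subtract 3). So sub: x = 1.

Answer: x ∈ {1}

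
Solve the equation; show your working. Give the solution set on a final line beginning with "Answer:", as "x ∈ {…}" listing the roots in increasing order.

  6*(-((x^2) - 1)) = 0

Step 1. [6*(-((x^2) - 1)) = 0] 6·(inner) — divide through by 6 ⇒ div: -((x^2) - 1) = 0.
Step 2. [-((x^2) - 1) = 0] leading − — multiply by −1 ⇒ neg: (x^2) - 1 = 0.
Step 3. [(x^2) - 1 = 0] 1 comes off first (add 1) ⇒ sub: x^2 = 1.
Step 4. [x^2 = 1] √ both sides: 1 ≥ 0 gives two branches ⇒ sqrt: x = 1 or -1.

Answer: x ∈ {-1, 1}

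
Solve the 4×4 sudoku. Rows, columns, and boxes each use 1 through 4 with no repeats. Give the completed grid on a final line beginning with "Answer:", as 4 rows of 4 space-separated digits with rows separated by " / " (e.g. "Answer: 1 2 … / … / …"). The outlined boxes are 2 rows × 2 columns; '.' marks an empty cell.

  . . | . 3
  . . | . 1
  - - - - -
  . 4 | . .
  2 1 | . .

Step 1. [r2c2∈{2,3}] 3 has one home in col 2: r2c2, so r2c2=3.
Step 2. [r2c3∈{2,4}] row 2 places 2 nowhere but r2c3 ⇒ r2c3=2.
Step 3. [r1c3∈{4}] r1c3's peers cover all but 4. So r1c3=4.
Step 4. [r3c1∈{3}] r3c1 is down to just 3. So r3c1=3.
Step 5. [r1c1∈{1}] r1c1's peers cover all but 1 ⇒ r1c1=1.
Step 6. [r3c4∈{2}] r3c4 is down to just 2, so r3c4=2.
Step 7. [r2c1∈{4}] r2c1 is down to just 4. So r2c1=4.
Step 8. [r3c3∈{1}] nothing but 1 survives at r3c3. So r3c3=1.
Step 9. [r4c4∈{4}] r4c4 has the single candidate 4, so r4c4=4.
Step 10. [r1c2∈{2}] r1c2 has the single candidate 2 ⇒ r1c2=2.
Step 11. [r4c3∈{3}] r4c3's peers cover all but 3 ⇒ r4c3=3.

Answer: 1 2 4 3 / 4 3 2 1 / 3 4 1 2 / 2 1 3 4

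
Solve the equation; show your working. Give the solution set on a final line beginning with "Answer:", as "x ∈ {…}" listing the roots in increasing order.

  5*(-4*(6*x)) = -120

Step 1. [5*(-4*(6*x)) = -120] leading coefficient 5: divide by 5 ⇒ div: -4*(6*x) = -24.
Step 2. [-4*(6*x) = -24] LHS = -4·(…); ÷-4 both sides. So div: 6*x = 6.
Step 3. [6*x = 6] leading coefficient 6: divide by 6 ⇒ div: x = 1.

Answer: x ∈ {1}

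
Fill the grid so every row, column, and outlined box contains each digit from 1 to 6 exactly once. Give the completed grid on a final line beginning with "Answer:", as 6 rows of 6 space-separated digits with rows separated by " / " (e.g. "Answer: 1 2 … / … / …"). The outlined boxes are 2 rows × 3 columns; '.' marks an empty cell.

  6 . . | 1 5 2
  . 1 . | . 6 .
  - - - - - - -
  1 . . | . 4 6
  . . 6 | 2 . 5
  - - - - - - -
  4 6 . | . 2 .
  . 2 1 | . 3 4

Step 1. [r5c3∈{3,5}] row 5 places 3 nowhere but r5c3. So r5c3=3.
Step 2. [r1c2∈{3,4}] in row 1, 3 fits only at r1c2, so r1c2=3.
Step 3. [r2c1∈{2,5}] across col 1, 2 lands solely at r2c1. So r2c1=2.
Step 4. [r2c3∈{4,5}] row 2 places 5 nowhere but r2c3, so r2c3=5.
Step 5. [r2c4∈{3,4}] 4 has one home in row 2: r2c4 ⇒ r2c4=4.
Step 6. [r6c4∈{5,6}] 6 has one home in row 6: r6c4 ⇒ r6c4=6.
Step 7. [r3c3∈{2}] r3c3 has the single candidate 2, so r3c3=2.
Step 8. [r4c5∈{1}] nothing but 1 survives at r4c5. So r4c5=1.
Step 9. [r6c1∈{5}] r6c1 is down to just 5, so r6c1=5.
Step 10. [r5c4∈{5}] nothing but 5 survives at r5c4 ⇒ r5c4=5.
Step 11. [r3c4∈{3}] r3c4 is down to just 3. So r3c4=3.
Step 12. [r4c1∈{3}] nothing but 3 survives at r4c1, so r4c1=3.
Step 13. [r4c2∈{4}] r4c2 has the single candidate 4, so r4c2=4.
Step 14. [r2c6∈{3}] nothing but 3 survives at r2c6. So r2c6=3.
Step 15. [r5c6∈{1}] r5c6's peers cover all but 1. So r5c6=1.
Step 16. [r3c2∈{5}] r3c2 has the single candidate 5 ⇒ r3c2=5.
Step 17. [r1c3∈{4}] r1c3 is down to just 4. So r1c3=4.

Answer: 6 3 4 1 5 2 / 2 1 5 4 6 3 / 1 5 2 3 4 6 / 3 4 6 2 1 5 / 4 6 3 5 2 1 / 5 2 1 6 3 4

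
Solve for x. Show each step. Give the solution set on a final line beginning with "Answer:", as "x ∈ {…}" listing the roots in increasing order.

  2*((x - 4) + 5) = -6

Step 1. [2*((x - 4) + 5) = -6] LHS = 2·(…); ÷2 both sides, so div: (x - 4) + 5 = -3.
Step 2. [(x - 4) + 5 = -3] 5 comes off first (subtract 5). So sub: x - 4 = -8.
Step 3. [x - 4 = -8] add 4: x sits inside (… - 4), so sub: x = -4.

Answer: x ∈ {-4}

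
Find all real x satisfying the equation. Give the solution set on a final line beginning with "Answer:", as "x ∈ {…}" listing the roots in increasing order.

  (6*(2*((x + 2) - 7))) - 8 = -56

Step 1. [(6*(2*((x + 2) - 7))) - 8 = -56] add 8: x sits inside (… - 8), so sub: 6*(2*((x + 2) - 7)) = -48.
Step 2. [6*(2*((x + 2) - 7)) = -48] leading coefficient 6: divide by 6. So div: 2*((x + 2) - 7) = -8.
Step 3. [2*((x + 2) - 7) = -8] 2·(inner) — divide through by 2, so div: (x + 2) - 7 = -4.
Step 4. [(x + 2) - 7 = -4] add 7: x sits inside (… - 7) ⇒ sub: x + 2 = 3.
Step 5. [x + 2 = 3] the outer +2 inverts by subtracting 2, so sub: x = 1.

Answer: x ∈ {1}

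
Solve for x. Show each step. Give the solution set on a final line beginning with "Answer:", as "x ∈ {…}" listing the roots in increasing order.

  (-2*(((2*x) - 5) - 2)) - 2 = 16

Step 1. [(-2*(((2*x) - 5) - 2)) - 2 = 16] -2 | LHS and -2 | 16: pull -2 out ⇒ factor: (((2*x) - 5) - 2) + 1 = -8.
Step 2. [(((2*x) - 5) - 2) + 1 = -8] subtract 1: x sits inside (… + 1), so sub: ((2*x) - 5) - 2 = -9.
Step 3. [((2*x) - 5) - 2 = -9] add 2: x sits inside (… - 2). So sub: (2*x) - 5 = -7.
Step 4. [(2*x) - 5 = -7] the outer -5 inverts by adding 5 ⇒ sub: 2*x = -2.
Step 5. [2*x = -2] LHS = 2·(…); ÷2 both sides. So div: x = -1.

Answer: x ∈ {-1}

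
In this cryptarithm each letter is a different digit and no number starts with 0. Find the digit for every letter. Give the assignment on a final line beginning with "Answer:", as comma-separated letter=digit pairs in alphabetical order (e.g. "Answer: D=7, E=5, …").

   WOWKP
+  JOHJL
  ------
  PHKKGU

Step 1. [col 1: P + L ≡ U (mod 10)] column 1 (P + L ≡ U (mod 10), carry-in 0) doesn't pin P yet; pick P=1 and continue. So P=1.
Step 2. [col 1: P + L ≡ U (mod 10)] no forcing yet in column 1 (carry-in 0); U=0 is free and consistent — try it ⇒ U=0.
Step 3. [col 1: P + L ≡ U (mod 10)] column 1 reads P+L+carry(0)=U with P=1, U=0; with digits 0,1 already taken and all letters distinct, the only value for L is 9 ⇒ L=9.
Step 4. [col 2: K + J ≡ G (mod 10)] column 2 (K + J ≡ G (mod 10), carry-in 1) doesn't pin K yet; pick K=8 and continue ⇒ K=8.
Step 5. [col 2: K + J ≡ G (mod 10)] column 2 (K + J ≡ G (mod 10), carry-in 1) doesn't pin J yet; pick J=7 and continue ⇒ J=7.
Step 6. [col 2: K + J ≡ G (mod 10)] column 2: given K=8, J=7, carry-in 1, and digits 0,1,7,8,9 already taken and all letters distinct, K+J≡G (mod 10) forces G=6. So G=6.
Step 7. [col 3: W + H ≡ K (mod 10)] W=5 is one option consistent with column 3 (W + H ≡ K (mod 10), carry-in 1) — take it ⇒ W=5.
Step 8. [col 3: W + H ≡ K (mod 10)] from column 3 (W=5, K=8, carry-in 1, digits 0,1,5,6,7,8,9 already taken and all letters distinct): H must equal 2 ⇒ H=2.
Step 9. [col 4: O + O ≡ K (mod 10)] in column 4 we have O+O≡K with carry-in 0; given K=8 and digits 0,1,2,5,6,7,8,9 already taken and all letters distinct, that pins O to 4, so O=4.

Answer: G=6, H=2, J=7, K=8, L=9, O=4, P=1, U=0, W=5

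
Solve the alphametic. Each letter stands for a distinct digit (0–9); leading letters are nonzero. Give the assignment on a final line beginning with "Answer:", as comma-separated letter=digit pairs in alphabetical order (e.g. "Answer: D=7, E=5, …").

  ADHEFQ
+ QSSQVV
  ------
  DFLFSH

Step 1. [col 1: Q + V ≡ H (mod 10)] H=3 is one option consistent with column 1 (Q + V ≡ H (mod 10), carry-in 0) — take it, so H=3.
Step 2. [col 1: Q + V ≡ H (mod 10)] several values work for Q in column 1 (Q + V ≡ H (mod 10), carry-in 0); try Q=2 ⇒ Q=2.
Step 3. [col 1: Q + V ≡ H (mod 10)] column 1 reads Q+V+carry(0)=H with Q=2, H=3; with digits 2,3 already taken and all letters distinct, the only value for V is 1, so V=1.
Step 4. [col 2: F + V ≡ S (mod 10)] S=7 is one option consistent with column 2 (F + V ≡ S (mod 10), carry-in 0) — take it ⇒ S=7.
Step 5. [col 2: F + V ≡ S (mod 10)] column 2 reads F+V+carry(0)=S with V=1, S=7; with digits 1,2,3,7 already taken and all letters distinct, the only value for F is 6 ⇒ F=6.
Step 6. [col 3: E + Q ≡ F (mod 10)] column 3 reads E+Q+carry(0)=F with Q=2, F=6; with digits 1,2,3,6,7 already taken and all letters distinct, the only value for E is 4. So E=4.
Step 7. [col 4: H + S ≡ L (mod 10)] column 4 reads H+S+carry(0)=L with H=3, S=7; with digits 1,2,3,4,6,7 already taken and all letters distinct, the only value for L is 0 ⇒ L=0.
Step 8. [col 5: D + S ≡ F (mod 10)] column 5 reads D+S+carry(1)=F with S=7, F=6; with digits 0,1,2,3,4,6,7 already taken and all letters distinct, the only value for D is 8 ⇒ D=8.
Step 9. [col 6: A + Q ≡ D (mod 10)] from column 6 (Q=2, D=8, carry-in 1, digits 0,1,2,3,4,6,7,8 already taken and all letters distinct): A must equal 5. So A=5.

Answer: A=5, D=8, E=4, F=6, H=3, L=0, Q=2, S=7, V=1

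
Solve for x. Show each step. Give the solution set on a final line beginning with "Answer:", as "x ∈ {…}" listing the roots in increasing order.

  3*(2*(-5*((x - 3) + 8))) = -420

Step 1. [3*(2*(-5*((x - 3) + 8))) = -420] divide by the outer 3. So div: 2*(-5*((x - 3) + 8)) = -140.
Step 2. [2*(-5*((x - 3) + 8)) = -140] 2·(inner) — divide through by 2 ⇒ div: -5*((x - 3) + 8) = -70.
Step 3. [-5*((x - 3) + 8) = -70] LHS = -5·(…); ÷-5 both sides. So div: (x - 3) + 8 = 14.
Step 4. [(x - 3) + 8 = 14] 8 comes off first (subtract 8). So sub: x - 3 = 6.
Step 5. [x - 3 = 6] peel the -3: add 3 from each side ⇒ sub: x = 9.

Answer: x ∈ {9}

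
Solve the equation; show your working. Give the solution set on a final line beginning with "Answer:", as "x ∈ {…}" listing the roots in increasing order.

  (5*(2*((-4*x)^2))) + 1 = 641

Step 1. [(5*(2*((-4*x)^2))) + 1 = 641] peel the +1: subtract 1 from each side, so sub: 5*(2*((-4*x)^2)) = 640.
Step 2. [5*(2*((-4*x)^2)) = 640] LHS = 5·(…); ÷5 both sides, so div: 2*((-4*x)^2) = 128.
Step 3. [2*((-4*x)^2) = 128] LHS = 2·(…); ÷2 both sides. So div: (-4*x)^2 = 64.
Step 4. [(-4*x)^2 = 64] LHS squared, RHS 64 ≥ 0: apply √ (±), so sqrt: -4*x = 8 or -8.
Step 5. [-4*x = 8 or -8] -4·(inner) — divide through by -4. So div: x = -2 or 2.

Answer: x ∈ {-2, 2}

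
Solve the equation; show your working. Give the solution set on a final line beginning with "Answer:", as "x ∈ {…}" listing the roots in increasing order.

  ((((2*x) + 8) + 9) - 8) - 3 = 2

Step 1. [((((2*x) + 8) + 9) - 8) - 3 = 2] -3 is outermost — add 3 both sides, so sub: (((2*x) + 8) + 9) - 8 = 5.
Step 2. [(((2*x) + 8) + 9) - 8 = 5] the outer -8 inverts by adding 8. So sub: ((2*x) + 8) + 9 = 13.
Step 3. [((2*x) + 8) + 9 = 13] +9 is outermost — subtract 9 both sides ⇒ sub: (2*x) + 8 = 4.
Step 4. [(2*x) + 8 = 4] 2 divides every term; factor it out, so factor: x + 4 = 2.
Step 5. [x + 4 = 2] 4 comes off first (subtract 4) ⇒ sub: x = -2.

Answer: x ∈ {-2}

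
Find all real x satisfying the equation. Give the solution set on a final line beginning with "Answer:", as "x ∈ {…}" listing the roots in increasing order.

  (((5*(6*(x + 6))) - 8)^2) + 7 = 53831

Step 1. [(((5*(6*(x + 6))) - 8)^2) + 7 = 53831] subtract 7: x sits inside (… + 7). So sub: ((5*(6*(x + 6))) - 8)^2 = 53824.
Step 2. [((5*(6*(x + 6))) - 8)^2 = 53824] 53824 ≥ 0, LHS is (·)² — take ±√, so sqrt: (5*(6*(x + 6))) - 8 = 232 or -232.
Step 3. [(5*(6*(x + 6))) - 8 = 232 or -232] peel the -8: add 8 from each side ⇒ sub: 5*(6*(x + 6)) = 240 or -224.
Step 4. [5*(6*(x + 6)) = 240 or -224] 5 out front; divide by 5. So div: 6*(x + 6) = 48 or -224/5.
Step 5. [6*(x + 6) = 48 or -224/5] leading coefficient 6: divide by 6. So div: x + 6 = 8 or -112/15.
Step 6. [x + 6 = 8 or -112/15] the outer +6 inverts by subtracting 6. So sub: x = 2 or -202/15.

Answer: x ∈ {-202/15, 2}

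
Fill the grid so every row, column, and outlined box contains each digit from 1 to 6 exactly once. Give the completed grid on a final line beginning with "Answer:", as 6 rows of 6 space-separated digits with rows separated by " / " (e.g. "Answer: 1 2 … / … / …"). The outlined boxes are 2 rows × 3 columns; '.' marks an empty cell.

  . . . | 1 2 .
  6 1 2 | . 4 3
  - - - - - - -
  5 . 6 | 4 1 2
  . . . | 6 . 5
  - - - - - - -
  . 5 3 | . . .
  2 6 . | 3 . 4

Step 1. [r3c2∈{3}] r3c2 has the single candidate 3 ⇒ r3c2=3.
Step 2. [r1c2∈{4}] r1c2 has the single candidate 4 ⇒ r1c2=4.
Step 3. [r6c3∈{1}] only 1 remains possible at r6c3 ⇒ r6c3=1.
Step 4. [r1c6∈{6}] nothing but 6 survives at r1c6. So r1c6=6.
Step 5. [r4c3∈{4}] r4c3's peers cover all but 4, so r4c3=4.
Step 6. [r2c4∈{5}] r2c4 is down to just 5 ⇒ r2c4=5.
Step 7. [r5c6∈{1}] only 1 remains possible at r5c6 ⇒ r5c6=1.
Step 8. [r4c5∈{3}] r4c5 has the single candidate 3, so r4c5=3.
Step 9. [r5c4∈{2}] nothing but 2 survives at r5c4, so r5c4=2.
Step 10. [r5c5∈{6}] nothing but 6 survives at r5c5. So r5c5=6.
Step 11. [r4c2∈{2}] nothing but 2 survives at r4c2 ⇒ r4c2=2.
Step 12. [r1c3∈{5}] nothing but 5 survives at r1c3, so r1c3=5.
Step 13. [r4c1∈{1}] r4c1 has the single candidate 1, so r4c1=1.
Step 14. [r1c1∈{3}] r1c1's peers cover all but 3 ⇒ r1c1=3.
Step 15. [r6c5∈{5}] nothing but 5 survives at r6c5, so r6c5=5.
Step 16. [r5c1∈{4}] r5c1's peers cover all but 4. So r5c1=4.

Answer: 3 4 5 1 2 6 / 6 1 2 5 4 3 / 5 3 6 4 1 2 / 1 2 4 6 3 5 / 4 5 3 2 6 1 / 2 6 1 3 5 4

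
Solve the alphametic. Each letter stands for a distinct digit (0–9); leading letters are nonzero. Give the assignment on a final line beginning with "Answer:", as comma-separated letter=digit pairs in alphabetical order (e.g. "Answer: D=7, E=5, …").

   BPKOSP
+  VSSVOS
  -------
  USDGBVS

Step 1. [U] the sum has 7 digits but both addends have 6; that extra leading digit U is the final carry, namely 1, so U=1.
Step 2. [col 1: P + S ≡ S (mod 10)] column 1: given nothing yet, carry-in 0, and digits 1 already taken and all letters distinct, P+S≡S (mod 10) forces P=0. So P=0.
Step 3. [col 1: P + S ≡ S (mod 10)] S=4 is one option consistent with column 1 (P + S ≡ S (mod 10), carry-in 0) — take it, so S=4.
Step 4. [col 2: S + O ≡ V (mod 10)] O=2 is one option consistent with column 2 (S + O ≡ V (mod 10), carry-in 0) — take it, so O=2.
Step 5. [col 2: S + O ≡ V (mod 10)] column 2 reads S+O+carry(0)=V with S=4, O=2; with digits 0,1,2,4 already taken and all letters distinct, the only value for V is 6 ⇒ V=6.
Step 6. [col 3: O + V ≡ B (mod 10)] column 3 reads O+V+carry(0)=B with O=2, V=6; with digits 0,1,2,4,6 already taken and all letters distinct, the only value for B is 8 ⇒ B=8.
Step 7. [col 4: K + S ≡ G (mod 10)] K=9 is one option consistent with column 4 (K + S ≡ G (mod 10), carry-in 0) — take it. So K=9.
Step 8. [col 4: K + S ≡ G (mod 10)] column 4: given K=9, S=4, carry-in 0, and digits 0,1,2,4,6,8,9 already taken and all letters distinct, K+S≡G (mod 10) forces G=3, so G=3.
Step 9. [col 5: P + S ≡ D (mod 10)] column 5: given P=0, S=4, carry-in 1, and digits 0,1,2,3,4,6,8,9 already taken and all letters distinct, P+S≡D (mod 10) forces D=5. So D=5.

Answer: B=8, D=5, G=3, K=9, O=2, P=0, S=4, U=1, V=6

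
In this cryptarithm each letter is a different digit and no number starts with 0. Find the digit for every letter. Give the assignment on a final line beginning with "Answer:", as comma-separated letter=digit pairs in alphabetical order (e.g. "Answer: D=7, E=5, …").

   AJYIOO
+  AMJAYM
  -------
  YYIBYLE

Step 1. [col 1: O + M ≡ E (mod 10)] several values work for O in column 1 (O + M ≡ E (mod 10), carry-in 0); try O=2, so O=2.
Step 2. [Y] adding two 6-digit numbers gives at most 6+1 digits, and here it does — Y is that final carry and must be 1, so Y=1.
Step 3. [col 1: O + M ≡ E (mod 10)] several values work for E in column 1 (O + M ≡ E (mod 10), carry-in 0); try E=9, so E=9.
Step 4. [col 1: O + M ≡ E (mod 10)] column 1: given O=2, E=9, carry-in 0, and digits 1,2,9 already taken and all letters distinct, O+M≡E (mod 10) forces M=7, so M=7.
Step 5. [col 2: O + Y ≡ L (mod 10)] from column 2 (O=2, Y=1, carry-in 0, digits 1,2,7,9 already taken and all letters distinct): L must equal 3. So L=3.
Step 6. [col 3: I + A ≡ Y (mod 10)] A=5 is one option consistent with column 3 (I + A ≡ Y (mod 10), carry-in 0) — take it, so A=5.
Step 7. [col 3: I + A ≡ Y (mod 10)] column 3 reads I+A+carry(0)=Y with A=5, Y=1; with digits 1,2,3,5,7,9 already taken and all letters distinct, the only value for I is 6, so I=6.
Step 8. [col 4: Y + J ≡ B (mod 10)] column 4 reads Y+J+carry(1)=B with Y=1; with digits 1,2,3,5,6,7,9 already taken and all letters distinct, the only value for J is 8. So J=8.
Step 9. [col 4: Y + J ≡ B (mod 10)] column 4 reads Y+J+carry(1)=B with Y=1, J=8; with digits 1,2,3,5,6,7,8,9 already taken and all letters distinct, the only value for B is 0. So B=0.

Answer: A=5, B=0, E=9, I=6, J=8, L=3, M=7, O=2, Y=1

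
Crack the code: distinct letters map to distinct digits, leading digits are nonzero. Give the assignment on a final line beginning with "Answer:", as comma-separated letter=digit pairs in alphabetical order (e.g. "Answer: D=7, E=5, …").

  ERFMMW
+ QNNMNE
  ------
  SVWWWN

Step 1. [col 1: W + E ≡ N (mod 10)] E=3 is one option consistent with column 1 (W + E ≡ N (mod 10), carry-in 0) — take it ⇒ E=3.
Step 2. [col 1: W + E ≡ N (mod 10)] several values work for W in column 1 (W + E ≡ N (mod 10), carry-in 0); try W=5 ⇒ W=5.
Step 3. [col 1: W + E ≡ N (mod 10)] column 1: given W=5, E=3, carry-in 0, and digits 3,5 already taken and all letters distinct, W+E≡N (mod 10) forces N=8 ⇒ N=8.
Step 4. [col 2: M + N ≡ W (mod 10)] in column 2 we have M+N≡W with carry-in 0; given N=8, W=5 and digits 3,5,8 already taken and all letters distinct, that pins M to 7. So M=7.
Step 5. [col 4: F + N ≡ W (mod 10)] in column 4 we have F+N≡W with carry-in 1; given N=8, W=5 and digits 3,5,7,8 already taken and all letters distinct, that pins F to 6. So F=6.
Step 6. [col 5: R + N ≡ V (mod 10)] several values work for R in column 5 (R + N ≡ V (mod 10), carry-in 1); try R=0, so R=0.
Step 7. [col 5: R + N ≡ V (mod 10)] column 5 reads R+N+carry(1)=V with R=0, N=8; with digits 0,3,5,6,7,8 already taken and all letters distinct, the only value for V is 9 ⇒ V=9.
Step 8. [col 6: E + Q ≡ S (mod 10)] in column 6 we have E+Q≡S with carry-in 0; given E=3 and digits 0,3,5,6,7,8,9 already taken and all letters distinct, that pins Q to 1. So Q=1.
Step 9. [col 6: E + Q ≡ S (mod 10)] column 6: given E=3, Q=1, carry-in 0, and digits 0,1,3,5,6,7,8,9 already taken and all letters distinct, E+Q≡S (mod 10) forces S=4. So S=4.

Answer: E=3, F=6, M=7, N=8, Q=1, R=0, S=4, V=9, W=5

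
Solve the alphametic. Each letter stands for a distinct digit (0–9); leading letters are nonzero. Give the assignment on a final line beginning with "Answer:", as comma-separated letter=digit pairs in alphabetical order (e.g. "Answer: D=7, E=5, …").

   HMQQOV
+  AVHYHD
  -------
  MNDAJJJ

Step 1. [M] M is the leading digit of a 7-digit sum of two 6-digit numbers; the final carry is exactly 1, so M=1.
Step 2. [col 1: V + D ≡ J (mod 10)] no forcing yet in column 1 (carry-in 0); D=5 is free and consistent — try it, so D=5.
Step 3. [col 1: V + D ≡ J (mod 10)] no forcing yet in column 1 (carry-in 0); J=9 is free and consistent — try it, so J=9.
Step 4. [col 1: V + D ≡ J (mod 10)] in column 1 we have V+D≡J with carry-in 0; given D=5, J=9 and digits 1,5,9 already taken and all letters distinct, that pins V to 4 ⇒ V=4.
Step 5. [col 2: O + H ≡ J (mod 10)] O=7 is one option consistent with column 2 (O + H ≡ J (mod 10), carry-in 0) — take it, so O=7.
Step 6. [col 2: O + H ≡ J (mod 10)] column 2 reads O+H+carry(0)=J with O=7, J=9; with digits 1,4,5,7,9 already taken and all letters distinct, the only value for H is 2. So H=2.
Step 7. [col 3: Q + Y ≡ J (mod 10)] Q=6 is one option consistent with column 3 (Q + Y ≡ J (mod 10), carry-in 0) — take it ⇒ Q=6.
Step 8. [col 3: Q + Y ≡ J (mod 10)] column 3: given Q=6, J=9, carry-in 0, and digits 1,2,4,5,6,7,9 already taken and all letters distinct, Q+Y≡J (mod 10) forces Y=3. So Y=3.
Step 9. [col 4: Q + H ≡ A (mod 10)] from column 4 (Q=6, H=2, carry-in 0, digits 1,2,3,4,5,6,7,9 already taken and all letters distinct): A must equal 8, so A=8.
Step 10. [col 6: H + A ≡ N (mod 10)] column 6: given H=2, A=8, carry-in 0, and digits 1,2,3,4,5,6,7,8,9 already taken and all letters distinct, H+A≡N (mod 10) forces N=0 ⇒ N=0.

Answer: A=8, D=5, H=2, J=9, M=1, N=0, O=7, Q=6, V=4, Y=3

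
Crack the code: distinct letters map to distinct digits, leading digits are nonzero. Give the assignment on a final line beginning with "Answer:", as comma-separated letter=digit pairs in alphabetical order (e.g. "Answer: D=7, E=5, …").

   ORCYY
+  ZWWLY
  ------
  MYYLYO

Step 1. [col 1: Y + Y ≡ O (mod 10)] column 1 (Y + Y ≡ O (mod 10), carry-in 0) doesn't pin O yet; pick O=8 and continue, so O=8.
Step 2. [col 1: Y + Y ≡ O (mod 10)] several values work for Y in column 1 (Y + Y ≡ O (mod 10), carry-in 0); try Y=4 ⇒ Y=4.
Step 3. [col 2: Y + L ≡ Y (mod 10)] column 2 reads Y+L+carry(0)=Y with Y=4; with digits 4,8 already taken and all letters distinct, the only value for L is 0, so L=0.
Step 4. [col 3: C + W ≡ L (mod 10)] W=7 is one option consistent with column 3 (C + W ≡ L (mod 10), carry-in 0) — take it ⇒ W=7.
Step 5. [M] adding two 5-digit numbers gives at most 5+1 digits, and here it does — M is that final carry and must be 1, so M=1.
Step 6. [col 3: C + W ≡ L (mod 10)] from column 3 (W=7, L=0, carry-in 0, digits 0,1,4,7,8 already taken and all letters distinct): C must equal 3, so C=3.
Step 7. [col 4: R + W ≡ Y (mod 10)] in column 4 we have R+W≡Y with carry-in 1; given W=7, Y=4 and digits 0,1,3,4,7,8 already taken and all letters distinct, that pins R to 6 ⇒ R=6.
Step 8. [col 5: O + Z ≡ Y (mod 10)] column 5 reads O+Z+carry(1)=Y with O=8, Y=4; with digits 0,1,3,4,6,7,8 already taken and all letters distinct, the only value for Z is 5. So Z=5.

Answer: C=3, L=0, M=1, O=8, R=6, W=7, Y=4, Z=5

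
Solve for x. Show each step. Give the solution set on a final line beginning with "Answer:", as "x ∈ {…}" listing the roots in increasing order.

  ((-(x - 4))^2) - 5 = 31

Step 1. [((-(x - 4))^2) - 5 = 31] add 5: x sits inside (… - 5) ⇒ sub: (-(x - 4))^2 = 36.
Step 2. [(-(x - 4))^2 = 36] 36 ≥ 0, LHS is (·)² — take ±√, so sqrt: -(x - 4) = 6 or -6.
Step 3. [-(x - 4) = 6 or -6] leading − — multiply by −1. So neg: x - 4 = -6 or 6.
Step 4. [x - 4 = -6 or 6] add 4: x sits inside (… - 4), so sub: x = -2 or 10.

Answer: x ∈ {-2, 10}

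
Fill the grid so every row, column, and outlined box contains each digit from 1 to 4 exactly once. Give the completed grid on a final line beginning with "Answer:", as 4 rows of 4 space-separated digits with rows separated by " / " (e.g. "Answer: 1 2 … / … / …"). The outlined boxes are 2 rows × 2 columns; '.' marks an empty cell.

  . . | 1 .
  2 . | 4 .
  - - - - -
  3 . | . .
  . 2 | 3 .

Step 1. [r4c1∈{1,4}] col 1 places 1 nowhere but r4c1 ⇒ r4c1=1.
Step 2. [r2c4∈{3}] r2c4's peers cover all but 3. So r2c4=3.
Step 3. [r3c2∈{4}] r3c2 has the single candidate 4 ⇒ r3c2=4.
Step 4. [r1c4∈{2}] r1c4 has the single candidate 2. So r1c4=2.
Step 5. [r1c1∈{4}] only 4 remains possible at r1c1 ⇒ r1c1=4.
Step 6. [r4c4∈{4}] r4c4 is down to just 4 ⇒ r4c4=4.
Step 7. [r2c2∈{1}] only 1 remains possible at r2c2, so r2c2=1.
Step 8. [r3c4∈{1}] r3c4's peers cover all but 1. So r3c4=1.
Step 9. [r1c2∈{3}] only 3 remains possible at r1c2. So r1c2=3.
Step 10. [r3c3∈{2}] nothing but 2 survives at r3c3 ⇒ r3c3=2.

Answer: 4 3 1 2 / 2 1 4 3 / 3 4 2 1 / 1 2 3 4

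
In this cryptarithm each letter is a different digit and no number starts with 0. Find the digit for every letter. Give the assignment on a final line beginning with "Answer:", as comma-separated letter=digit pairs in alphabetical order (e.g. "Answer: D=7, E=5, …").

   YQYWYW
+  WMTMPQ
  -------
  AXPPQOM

Step 1. [col 1: W + Q ≡ M (mod 10)] no forcing yet in column 1 (carry-in 0); M=8 is free and consistent — try it ⇒ M=8.
Step 2. [A] A is the leading digit of a 7-digit sum of two 6-digit numbers; the final carry is exactly 1, so A=1.
Step 3. [col 1: W + Q ≡ M (mod 10)] no forcing yet in column 1 (carry-in 0); Q=3 is free and consistent — try it. So Q=3.
Step 4. [col 1: W + Q ≡ M (mod 10)] column 1 reads W+Q+carry(0)=M with Q=3, M=8; with digits 1,3,8 already taken and all letters distinct, the only value for W is 5 ⇒ W=5.
Step 5. [col 2: Y + P ≡ O (mod 10)] no forcing yet in column 2 (carry-in 0); P=2 is free and consistent — try it, so P=2.
Step 6. [col 2: Y + P ≡ O (mod 10)] column 2 (Y + P ≡ O (mod 10), carry-in 0) doesn't pin Y yet; pick Y=4 and continue. So Y=4.
Step 7. [col 2: Y + P ≡ O (mod 10)] from column 2 (Y=4, P=2, carry-in 0, digits 1,2,3,4,5,8 already taken and all letters distinct): O must equal 6 ⇒ O=6.
Step 8. [col 4: Y + T ≡ P (mod 10)] from column 4 (Y=4, P=2, carry-in 1, digits 1,2,3,4,5,6,8 already taken and all letters distinct): T must equal 7, so T=7.
Step 9. [col 6: Y + W ≡ X (mod 10)] column 6 reads Y+W+carry(1)=X with Y=4, W=5; with digits 1,2,3,4,5,6,7,8 already taken and all letters distinct, the only value for X is 0. So X=0.

Answer: A=1, M=8, O=6, P=2, Q=3, T=7, W=5, X=0, Y=4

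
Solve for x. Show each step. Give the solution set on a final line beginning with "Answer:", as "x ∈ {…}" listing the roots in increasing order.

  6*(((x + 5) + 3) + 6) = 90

Step 1. [6*(((x + 5) + 3) + 6) = 90] 6 out front; divide by 6, so div: ((x + 5) + 3) + 6 = 15.
Step 2. [((x + 5) + 3) + 6 = 15] the outer +6 inverts by subtracting 6 ⇒ sub: (x + 5) + 3 = 9.
Step 3. [(x + 5) + 3 = 9] subtract 3: x sits inside (… + 3). So sub: x + 5 = 6.
Step 4. [x + 5 = 6] the outer +5 inverts by subtracting 5 ⇒ sub: x = 1.

Answer: x ∈ {1}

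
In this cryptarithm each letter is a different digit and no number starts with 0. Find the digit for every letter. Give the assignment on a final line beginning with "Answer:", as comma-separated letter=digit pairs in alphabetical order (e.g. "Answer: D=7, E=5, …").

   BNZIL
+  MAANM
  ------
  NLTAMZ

Step 1. [col 1: L + M ≡ Z (mod 10)] column 1 (L + M ≡ Z (mod 10), carry-in 0) doesn't pin L yet; pick L=3 and continue. So L=3.
Step 2. [col 1: L + M ≡ Z (mod 10)] no forcing yet in column 1 (carry-in 0); M=7 is free and consistent — try it ⇒ M=7.
Step 3. [col 1: L + M ≡ Z (mod 10)] column 1 reads L+M+carry(0)=Z with L=3, M=7; with digits 3,7 already taken and all letters distinct, the only value for Z is 0 ⇒ Z=0.
Step 4. [col 2: I + N ≡ M (mod 10)] several values work for I in column 2 (I + N ≡ M (mod 10), carry-in 1); try I=5, so I=5.
Step 5. [col 2: I + N ≡ M (mod 10)] column 2 reads I+N+carry(1)=M with I=5, M=7; with digits 0,3,5,7 already taken and all letters distinct, the only value for N is 1 ⇒ N=1.
Step 6. [col 3: Z + A ≡ A (mod 10)] A=8 is one option consistent with column 3 (Z + A ≡ A (mod 10), carry-in 0) — take it ⇒ A=8.
Step 7. [col 4: N + A ≡ T (mod 10)] column 4 reads N+A+carry(0)=T with N=1, A=8; with digits 0,1,3,5,7,8 already taken and all letters distinct, the only value for T is 9. So T=9.
Step 8. [col 5: B + M ≡ L (mod 10)] column 5 reads B+M+carry(0)=L with M=7, L=3; with digits 0,1,3,5,7,8,9 already taken and all letters distinct, the only value for B is 6 ⇒ B=6.

Answer: A=8, B=6, I=5, L=3, M=7, N=1, T=9, Z=0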